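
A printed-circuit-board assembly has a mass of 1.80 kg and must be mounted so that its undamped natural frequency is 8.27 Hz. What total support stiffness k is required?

ω_n = 2πf_n = 2π × 8.27 = 51.96 rad/s.
k = m·ω_n² = 1.80 × 51.96² = 1.80 × 2700 = 4860 N/m.

4860 N/m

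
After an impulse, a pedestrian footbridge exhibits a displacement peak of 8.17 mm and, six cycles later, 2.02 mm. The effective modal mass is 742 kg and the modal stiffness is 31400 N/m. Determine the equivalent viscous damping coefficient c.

Logarithmic decrement δ = (1/n)·ln(x₀/x_n) = (1/6)·ln(8.17/2.02) = (1/6)·ln(4.045) = 0.2329.
ζ = δ/√(4π² + δ²) = 0.2329/√(39.48 + 0.0542) = 0.2329/6.288 = 0.03704.
c = ζ · 2√(km) = 0.03704 × 2√(31400 × 742) = 0.03704 × 9654 = 357.6 N·s/m.

358 N·s/m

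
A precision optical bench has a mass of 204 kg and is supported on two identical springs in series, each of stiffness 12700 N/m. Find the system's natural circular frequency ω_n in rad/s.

Series springs: 1/k_eq = 2/12700, so k_eq = 12700/2 = 6350 N/m.
ω_n = √(k_eq/m) = √(6350/204) = √31.13 = 5.579 rad/s.

5.58 rad/s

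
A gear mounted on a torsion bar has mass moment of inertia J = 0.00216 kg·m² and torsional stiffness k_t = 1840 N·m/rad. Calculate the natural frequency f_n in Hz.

147 Hz

ω_n = √(k_t/J) = √(1840/0.00216) = √851900 = 923.0 rad/s.
f_n = ω_n/(2π) = 923.0/6.283 = 146.9 Hz.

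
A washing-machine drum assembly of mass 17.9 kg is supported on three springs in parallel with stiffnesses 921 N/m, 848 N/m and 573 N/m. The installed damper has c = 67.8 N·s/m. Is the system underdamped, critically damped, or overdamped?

underdamped

Parallel springs add: k_eq = 921 + 848 + 573 = 2342 N/m.
c_c = 2√(k_eq·m) = 409.5 N·s/m; ζ = c/c_c = 67.8/409.5 = 0.166.
Since ζ < 1 the system is underdamped.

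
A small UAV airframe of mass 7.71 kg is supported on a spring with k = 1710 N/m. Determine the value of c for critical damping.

230 N·s/m

c_c = 2√(k·m) = 2√(1710 × 7.71) = 2 × 114.8 = 229.6 N·s/m.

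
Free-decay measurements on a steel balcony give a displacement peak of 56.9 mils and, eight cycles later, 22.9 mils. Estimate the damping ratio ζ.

0.0181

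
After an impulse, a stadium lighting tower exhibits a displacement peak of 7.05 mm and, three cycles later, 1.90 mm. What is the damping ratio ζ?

0.0694

Logarithmic decrement δ = (1/n)·ln(x₀/x_n) = (1/3)·ln(7.05/1.90) = (1/3)·ln(3.711) = 0.4371.
ζ = δ/√(4π² + δ²) = 0.4371/√(39.48 + 0.191) = 0.4371/6.298 = 0.06939.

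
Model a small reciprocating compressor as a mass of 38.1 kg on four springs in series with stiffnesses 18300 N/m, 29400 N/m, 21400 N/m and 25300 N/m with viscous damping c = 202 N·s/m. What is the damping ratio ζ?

0.216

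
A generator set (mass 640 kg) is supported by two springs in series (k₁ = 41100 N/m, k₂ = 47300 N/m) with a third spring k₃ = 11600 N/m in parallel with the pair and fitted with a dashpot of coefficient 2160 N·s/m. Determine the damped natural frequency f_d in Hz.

Series pair: k_s = k₁k₂/(k₁+k₂) = (41100)(47300)/(41100 + 47300) = 21990 N/m. In parallel with k₃: k_eq = 21990 + 11600 = 33590 N/m.
ω_n = √(k_eq/m) = √(33590/640) = 7.245 rad/s.
Critical damping c_c = 2√(k_eq·m) = 2√(33590 × 640) = 9273 N·s/m, so ζ = c/c_c = 2160/9273 = 0.2329.
ω_d = ω_n√(1 − ζ²) = 7.245 × √(1 − 0.0543) = 7.045 rad/s.
f_d = ω_d/(2π) = 1.121 Hz.

1.12 Hz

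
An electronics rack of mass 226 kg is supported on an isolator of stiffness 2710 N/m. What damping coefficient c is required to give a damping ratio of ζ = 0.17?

c_c = 2√(k·m) = 2√(2710 × 226) = 1565 N·s/m.
c = ζ·c_c = 0.17 × 1565 = 266.1 N·s/m.

266 N·s/m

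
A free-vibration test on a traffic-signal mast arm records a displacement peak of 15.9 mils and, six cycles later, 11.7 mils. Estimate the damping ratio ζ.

0.00814

Logarithmic decrement δ = (1/n)·ln(x₀/x_n) = (1/6)·ln(15.9/11.7) = (1/6)·ln(1.359) = 0.05112.
ζ = δ/√(4π² + δ²) = 0.05112/√(39.48 + 0.00261) = 0.05112/6.283 = 0.008136.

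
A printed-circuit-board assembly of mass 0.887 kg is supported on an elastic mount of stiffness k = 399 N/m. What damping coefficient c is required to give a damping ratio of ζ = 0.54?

c_c = 2√(k·m) = 2√(399.0 × 0.887) = 37.63 N·s/m.
c = ζ·c_c = 0.54 × 37.63 = 20.32 N·s/m.

20.3 N·s/m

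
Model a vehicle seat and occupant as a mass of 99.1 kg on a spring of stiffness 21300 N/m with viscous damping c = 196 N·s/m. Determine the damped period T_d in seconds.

0.430 s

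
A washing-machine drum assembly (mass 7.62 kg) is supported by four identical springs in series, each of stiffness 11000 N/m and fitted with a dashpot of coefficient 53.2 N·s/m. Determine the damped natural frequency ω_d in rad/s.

18.7 rad/s

Series springs: 1/k_eq = 4/11000, so k_eq = 11000/4 = 2750 N/m.
ω_n = √(k_eq/m) = √(2750/7.62) = 19.00 rad/s.
Critical damping c_c = 2√(k_eq·m) = 2√(2750 × 7.62) = 289.5 N·s/m, so ζ = c/c_c = 53.2/289.5 = 0.1838.
ω_d = ω_n√(1 − ζ²) = 19.00 × √(1 − 0.0338) = 18.67 rad/s.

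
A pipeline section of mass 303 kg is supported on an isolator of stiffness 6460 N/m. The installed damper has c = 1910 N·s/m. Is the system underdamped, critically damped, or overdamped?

c_c = 2√(k·m) = 2798 N·s/m; ζ = c/c_c = 1910/2798 = 0.683.
Since ζ < 1 the system is underdamped.

underdamped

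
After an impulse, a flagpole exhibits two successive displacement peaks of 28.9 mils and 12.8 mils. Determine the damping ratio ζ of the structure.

0.129

Logarithmic decrement δ = (1/n)·ln(x₀/x_n) = (1/1)·ln(28.9/12.8) = (1/1)·ln(2.258) = 0.8144.
ζ = δ/√(4π² + δ²) = 0.8144/√(39.48 + 0.663) = 0.8144/6.336 = 0.1285.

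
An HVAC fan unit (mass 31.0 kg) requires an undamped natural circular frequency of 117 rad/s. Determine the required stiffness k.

k = m·ω_n² = 31.0 × 117.0² = 31.0 × 13690 = 424400 N/m.

424000 N/m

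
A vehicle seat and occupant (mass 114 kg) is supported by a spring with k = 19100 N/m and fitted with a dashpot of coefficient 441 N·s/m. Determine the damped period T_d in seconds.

ω_n = √(k/m) = √(19100/114) = 12.94 rad/s.
Critical damping c_c = 2√(k·m) = 2√(19100 × 114) = 2951 N·s/m, so ζ = c/c_c = 441/2951 = 0.1494.
ω_d = ω_n√(1 − ζ²) = 12.94 × √(1 − 0.0223) = 12.80 rad/s.
T_d = 2π/ω_d = 0.4909 s.

0.491 s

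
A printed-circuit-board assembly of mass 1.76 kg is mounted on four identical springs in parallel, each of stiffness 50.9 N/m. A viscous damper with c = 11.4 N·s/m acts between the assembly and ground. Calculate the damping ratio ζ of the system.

0.301

Parallel springs add: k_eq = 4 × 50.9 = 203.6 N/m.
ω_n = √(k_eq/m) = √(203.6/1.76) = 10.76 rad/s.
Critical damping c_c = 2√(k_eq·m) = 2√(203.6 × 1.76) = 37.86 N·s/m, so ζ = c/c_c = 11.4/37.86 = 0.3011.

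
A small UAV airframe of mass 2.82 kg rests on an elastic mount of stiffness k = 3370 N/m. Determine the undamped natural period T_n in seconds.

0.182 s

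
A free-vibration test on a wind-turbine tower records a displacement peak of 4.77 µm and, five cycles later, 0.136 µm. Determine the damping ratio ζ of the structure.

0.113

Logarithmic decrement δ = (1/n)·ln(x₀/x_n) = (1/5)·ln(4.77/0.136) = (1/5)·ln(35.07) = 0.7115.
ζ = δ/√(4π² + δ²) = 0.7115/√(39.48 + 0.506) = 0.7115/6.323 = 0.1125.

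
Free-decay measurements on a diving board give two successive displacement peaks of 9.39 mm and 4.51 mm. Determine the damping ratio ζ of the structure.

Logarithmic decrement δ = (1/n)·ln(x₀/x_n) = (1/1)·ln(9.39/4.51) = (1/1)·ln(2.082) = 0.7333.
ζ = δ/√(4π² + δ²) = 0.7333/√(39.48 + 0.538) = 0.7333/6.326 = 0.1159.

0.116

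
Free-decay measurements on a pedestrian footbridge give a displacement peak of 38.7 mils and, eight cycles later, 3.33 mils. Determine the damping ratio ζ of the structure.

0.0487

Logarithmic decrement δ = (1/n)·ln(x₀/x_n) = (1/8)·ln(38.7/3.33) = (1/8)·ln(11.62) = 0.3066.
ζ = δ/√(4π² + δ²) = 0.3066/√(39.48 + 0.0940) = 0.3066/6.291 = 0.04874.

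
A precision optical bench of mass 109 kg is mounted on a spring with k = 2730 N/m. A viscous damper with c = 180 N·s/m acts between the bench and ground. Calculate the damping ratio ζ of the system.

ω_n = √(k/m) = √(2730/109) = 5.005 rad/s.
Critical damping c_c = 2√(k·m) = 2√(2730 × 109) = 1091 N·s/m, so ζ = c/c_c = 180/1091 = 0.1650.

0.165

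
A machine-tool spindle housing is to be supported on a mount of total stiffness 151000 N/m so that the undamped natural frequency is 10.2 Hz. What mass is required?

ω_n = 2πf_n = 2π × 10.2 = 64.09 rad/s.
m = k/ω_n² = 151000/64.09² = 151000/4107 = 36.76 kg.

36.8 kg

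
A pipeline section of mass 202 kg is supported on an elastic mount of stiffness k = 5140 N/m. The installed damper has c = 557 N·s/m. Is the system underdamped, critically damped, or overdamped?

c_c = 2√(k·m) = 2038 N·s/m; ζ = c/c_c = 557/2038 = 0.273.
Since ζ < 1 the system is underdamped.

underdamped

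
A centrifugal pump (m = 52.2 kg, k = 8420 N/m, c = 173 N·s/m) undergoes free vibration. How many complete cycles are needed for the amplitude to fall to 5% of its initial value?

4 cycles

ζ = c/(2√(km)) = 173/(2√(8420 × 52.2)) = 173/1326 = 0.1305.
Logarithmic decrement δ = 2πζ/√(1 − ζ²) = 2π × 0.1305/√(1 − 0.0170) = 0.8269.
x_n/x₀ = e^(−nδ) ≤ 0.05; take ln: n ≥ ln(1/0.05)/δ = 2.996/0.8269 = 3.623.
So 4 complete cycles are required.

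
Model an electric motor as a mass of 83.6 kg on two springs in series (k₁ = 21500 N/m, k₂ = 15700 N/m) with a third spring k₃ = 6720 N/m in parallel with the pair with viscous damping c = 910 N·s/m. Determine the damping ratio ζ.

0.396

Series pair: k_s = k₁k₂/(k₁+k₂) = (21500)(15700)/(21500 + 15700) = 9074 N/m. In parallel with k₃: k_eq = 9074 + 6720 = 15790 N/m.
ω_n = √(k_eq/m) = √(15790/83.6) = 13.74 rad/s.
Critical damping c_c = 2√(k_eq·m) = 2√(15790 × 83.6) = 2298 N·s/m, so ζ = c/c_c = 910/2298 = 0.3960.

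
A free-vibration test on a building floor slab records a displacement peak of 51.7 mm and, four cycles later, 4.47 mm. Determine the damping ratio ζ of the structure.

Logarithmic decrement δ = (1/n)·ln(x₀/x_n) = (1/4)·ln(51.7/4.47) = (1/4)·ln(11.57) = 0.6120.
ζ = δ/√(4π² + δ²) = 0.6120/√(39.48 + 0.375) = 0.6120/6.313 = 0.09695.

0.0969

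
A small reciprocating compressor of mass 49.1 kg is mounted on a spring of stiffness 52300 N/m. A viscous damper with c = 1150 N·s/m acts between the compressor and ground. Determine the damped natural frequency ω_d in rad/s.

ω_n = √(k/m) = √(52300/49.1) = 32.64 rad/s.
Critical damping c_c = 2√(k·m) = 2√(52300 × 49.1) = 3205 N·s/m, so ζ = c/c_c = 1150/3205 = 0.3588.
ω_d = ω_n√(1 − ζ²) = 32.64 × √(1 − 0.129) = 30.46 rad/s.

30.5 rad/s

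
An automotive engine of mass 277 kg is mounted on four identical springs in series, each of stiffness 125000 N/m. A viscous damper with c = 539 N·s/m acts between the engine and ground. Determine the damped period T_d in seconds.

0.594 s

Series springs: 1/k_eq = 4/125000, so k_eq = 125000/4 = 31250 N/m.
ω_n = √(k_eq/m) = √(31250/277) = 10.62 rad/s.
Critical damping c_c = 2√(k_eq·m) = 2√(31250 × 277) = 5884 N·s/m, so ζ = c/c_c = 539/5884 = 0.09160.
ω_d = ω_n√(1 − ζ²) = 10.62 × √(1 − 0.00839) = 10.58 rad/s.
T_d = 2π/ω_d = 0.5941 s.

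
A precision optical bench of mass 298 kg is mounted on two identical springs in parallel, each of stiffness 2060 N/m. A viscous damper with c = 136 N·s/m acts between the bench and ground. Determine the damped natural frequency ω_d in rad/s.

3.71 rad/s

Parallel springs add: k_eq = 2 × 2060 = 4120 N/m.
ω_n = √(k_eq/m) = √(4120/298) = 3.718 rad/s.
Critical damping c_c = 2√(k_eq·m) = 2√(4120 × 298) = 2216 N·s/m, so ζ = c/c_c = 136/2216 = 0.06137.
ω_d = ω_n√(1 − ζ²) = 3.718 × √(1 − 0.00377) = 3.711 rad/s.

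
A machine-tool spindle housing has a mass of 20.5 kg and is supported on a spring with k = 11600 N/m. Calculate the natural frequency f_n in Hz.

ω_n = √(k/m) = √(11600/20.5) = √565.9 = 23.79 rad/s.
f_n = ω_n/(2π) = 23.79/6.283 = 3.786 Hz.

3.79 Hz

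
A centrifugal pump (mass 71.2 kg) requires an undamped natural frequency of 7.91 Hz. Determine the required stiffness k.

176000 N/m

ω_n = 2πf_n = 2π × 7.91 = 49.70 rad/s.
k = m·ω_n² = 71.2 × 49.70² = 71.2 × 2470 = 175900 N/m.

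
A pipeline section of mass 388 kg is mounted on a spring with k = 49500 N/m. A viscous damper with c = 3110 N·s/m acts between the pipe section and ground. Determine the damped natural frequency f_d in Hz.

1.68 Hz

ω_n = √(k/m) = √(49500/388) = 11.30 rad/s.
Critical damping c_c = 2√(k·m) = 2√(49500 × 388) = 8765 N·s/m, so ζ = c/c_c = 3110/8765 = 0.3548.
ω_d = ω_n√(1 − ζ²) = 11.30 × √(1 − 0.126) = 10.56 rad/s.
f_d = ω_d/(2π) = 1.681 Hz.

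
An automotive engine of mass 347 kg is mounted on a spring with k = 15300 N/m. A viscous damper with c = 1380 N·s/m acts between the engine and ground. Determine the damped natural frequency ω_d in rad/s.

6.34 rad/s

ω_n = √(k/m) = √(15300/347) = 6.640 rad/s.
Critical damping c_c = 2√(k·m) = 2√(15300 × 347) = 4608 N·s/m, so ζ = c/c_c = 1380/4608 = 0.2995.
ω_d = ω_n√(1 − ζ²) = 6.640 × √(1 − 0.0897) = 6.335 rad/s.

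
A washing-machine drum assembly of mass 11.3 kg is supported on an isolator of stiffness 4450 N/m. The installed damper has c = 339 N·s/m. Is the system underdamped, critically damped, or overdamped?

c_c = 2√(k·m) = 448.5 N·s/m; ζ = c/c_c = 339/448.5 = 0.756.
Since ζ < 1 the system is underdamped.

underdamped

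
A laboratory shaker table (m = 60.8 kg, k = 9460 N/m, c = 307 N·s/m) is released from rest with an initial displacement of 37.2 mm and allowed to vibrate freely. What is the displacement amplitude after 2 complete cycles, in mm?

ζ = c/(2√(km)) = 307/(2√(9460 × 60.8)) = 307/1517 = 0.2024.
Logarithmic decrement δ = 2πζ/√(1 − ζ²) = 2π × 0.2024/√(1 − 0.0410) = 1.299.
After n cycles, x_n/x₀ = e^(−nδ), so x_2 = 37.2 × e^(−2 × 1.299) = 37.2 × 0.07448 = 2.771 mm.

2.77 mm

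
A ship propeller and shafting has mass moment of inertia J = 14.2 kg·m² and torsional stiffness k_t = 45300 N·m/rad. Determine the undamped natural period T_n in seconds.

0.111 s

ω_n = √(k_t/J) = √(45300/14.2) = √3190 = 56.48 rad/s.
T_n = 2π/ω_n = 6.283/56.48 = 0.1112 s.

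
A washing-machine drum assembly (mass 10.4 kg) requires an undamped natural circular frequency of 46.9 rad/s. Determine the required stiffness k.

22900 N/m

k = m·ω_n² = 10.4 × 46.90² = 10.4 × 2200 = 22880 N/m.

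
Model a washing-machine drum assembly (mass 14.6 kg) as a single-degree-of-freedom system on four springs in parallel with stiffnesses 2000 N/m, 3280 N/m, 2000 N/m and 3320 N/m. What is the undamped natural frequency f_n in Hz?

4.29 Hz

Parallel springs add: k_eq = 2000 + 3280 + 2000 + 3320 = 10600 N/m.
ω_n = √(k_eq/m) = √(10600/14.6) = √726.0 = 26.94 rad/s.
f_n = ω_n/(2π) = 26.94/6.283 = 4.288 Hz.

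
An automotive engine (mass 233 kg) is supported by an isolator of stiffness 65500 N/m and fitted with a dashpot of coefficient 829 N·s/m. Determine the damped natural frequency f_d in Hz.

ω_n = √(k/m) = √(65500/233) = 16.77 rad/s.
Critical damping c_c = 2√(k·m) = 2√(65500 × 233) = 7813 N·s/m, so ζ = c/c_c = 829/7813 = 0.1061.
ω_d = ω_n√(1 − ζ²) = 16.77 × √(1 − 0.0113) = 16.67 rad/s.
f_d = ω_d/(2π) = 2.653 Hz.

2.65 Hz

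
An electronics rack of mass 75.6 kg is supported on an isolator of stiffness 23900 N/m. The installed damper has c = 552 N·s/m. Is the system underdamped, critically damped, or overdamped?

c_c = 2√(k·m) = 2688 N·s/m; ζ = c/c_c = 552/2688 = 0.205.
Since ζ < 1 the system is underdamped.

underdamped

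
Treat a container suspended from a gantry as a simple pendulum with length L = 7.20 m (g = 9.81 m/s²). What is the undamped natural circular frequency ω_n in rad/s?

For a simple pendulum ω_n = √(g/L) = √(9.81/7.20) = √1.363 = 1.167 rad/s.

1.17 rad/s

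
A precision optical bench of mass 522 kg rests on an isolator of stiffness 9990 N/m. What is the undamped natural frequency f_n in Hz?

0.696 Hz

ω_n = √(k/m) = √(9990/522) = √19.14 = 4.375 rad/s.
f_n = ω_n/(2π) = 4.375/6.283 = 0.6963 Hz.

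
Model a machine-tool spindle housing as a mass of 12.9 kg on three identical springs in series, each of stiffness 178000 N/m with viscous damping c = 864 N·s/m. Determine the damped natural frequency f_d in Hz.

Series springs: 1/k_eq = 3/178000, so k_eq = 178000/3 = 59330 N/m.
ω_n = √(k_eq/m) = √(59330/12.9) = 67.82 rad/s.
Critical damping c_c = 2√(k_eq·m) = 2√(59330 × 12.9) = 1750 N·s/m, so ζ = c/c_c = 864/1750 = 0.4938.
ω_d = ω_n√(1 − ζ²) = 67.82 × √(1 − 0.244) = 58.97 rad/s.
f_d = ω_d/(2π) = 9.386 Hz.

9.39 Hz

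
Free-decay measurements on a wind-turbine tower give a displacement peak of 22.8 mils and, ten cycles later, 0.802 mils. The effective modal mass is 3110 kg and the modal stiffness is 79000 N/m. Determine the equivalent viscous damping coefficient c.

1670 N·s/m

Logarithmic decrement δ = (1/n)·ln(x₀/x_n) = (1/10)·ln(22.8/0.802) = (1/10)·ln(28.43) = 0.3347.
ζ = δ/√(4π² + δ²) = 0.3347/√(39.48 + 0.112) = 0.3347/6.292 = 0.05320.
c = ζ · 2√(km) = 0.05320 × 2√(79000 × 3110) = 0.05320 × 31350 = 1668 N·s/m.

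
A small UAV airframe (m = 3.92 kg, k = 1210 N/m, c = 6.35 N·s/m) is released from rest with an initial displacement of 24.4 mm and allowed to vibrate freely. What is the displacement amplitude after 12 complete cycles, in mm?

ζ = c/(2√(km)) = 6.35/(2√(1210 × 3.92)) = 6.35/137.7 = 0.04610.
Logarithmic decrement δ = 2πζ/√(1 − ζ²) = 2π × 0.04610/√(1 − 0.00213) = 0.2900.
After n cycles, x_n/x₀ = e^(−nδ), so x_12 = 24.4 × e^(−12 × 0.2900) = 24.4 × 0.03082 = 0.7520 mm.

0.752 mm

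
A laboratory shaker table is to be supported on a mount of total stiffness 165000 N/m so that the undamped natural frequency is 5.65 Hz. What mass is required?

131 kg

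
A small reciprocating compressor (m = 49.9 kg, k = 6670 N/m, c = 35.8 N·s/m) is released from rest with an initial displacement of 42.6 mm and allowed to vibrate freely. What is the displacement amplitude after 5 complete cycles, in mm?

16.1 mm

ζ = c/(2√(km)) = 35.8/(2√(6670 × 49.9)) = 35.8/1154 = 0.03103.
Logarithmic decrement δ = 2πζ/√(1 − ζ²) = 2π × 0.03103/√(1 − 0.000963) = 0.1950.
After n cycles, x_n/x₀ = e^(−nδ), so x_5 = 42.6 × e^(−5 × 0.1950) = 42.6 × 0.3771 = 16.06 mm.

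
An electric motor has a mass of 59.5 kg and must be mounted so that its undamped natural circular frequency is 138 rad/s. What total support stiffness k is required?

1130000 N/m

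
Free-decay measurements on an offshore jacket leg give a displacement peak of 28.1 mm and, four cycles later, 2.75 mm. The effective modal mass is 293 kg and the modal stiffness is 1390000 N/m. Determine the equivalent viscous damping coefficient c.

3720 N·s/m

Logarithmic decrement δ = (1/n)·ln(x₀/x_n) = (1/4)·ln(28.1/2.75) = (1/4)·ln(10.22) = 0.5810.
ζ = δ/√(4π² + δ²) = 0.5810/√(39.48 + 0.338) = 0.5810/6.310 = 0.09208.
c = ζ · 2√(km) = 0.09208 × 2√(1390000 × 293) = 0.09208 × 40360 = 3717 N·s/m.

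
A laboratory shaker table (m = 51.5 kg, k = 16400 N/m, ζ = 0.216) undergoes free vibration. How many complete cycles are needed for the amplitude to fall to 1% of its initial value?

4 cycles

Logarithmic decrement δ = 2πζ/√(1 − ζ²) = 2π × 0.2160/√(1 − 0.0467) = 1.390.
x_n/x₀ = e^(−nδ) ≤ 0.01; take ln: n ≥ ln(1/0.01)/δ = 4.605/1.390 = 3.313.
So 4 complete cycles are required.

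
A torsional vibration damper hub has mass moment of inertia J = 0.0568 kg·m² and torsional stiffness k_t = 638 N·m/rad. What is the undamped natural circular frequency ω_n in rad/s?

106 rad/s

ω_n = √(k_t/J) = √(638/0.0568) = √11230 = 106.0 rad/s.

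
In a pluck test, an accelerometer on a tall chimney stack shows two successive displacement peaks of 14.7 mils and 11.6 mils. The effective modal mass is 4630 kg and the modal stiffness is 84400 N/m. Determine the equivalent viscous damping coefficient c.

1490 N·s/m

Logarithmic decrement δ = (1/n)·ln(x₀/x_n) = (1/1)·ln(14.7/11.6) = (1/1)·ln(1.267) = 0.2368.
ζ = δ/√(4π² + δ²) = 0.2368/√(39.48 + 0.0561) = 0.2368/6.288 = 0.03767.
c = ζ · 2√(km) = 0.03767 × 2√(84400 × 4630) = 0.03767 × 39540 = 1489 N·s/m.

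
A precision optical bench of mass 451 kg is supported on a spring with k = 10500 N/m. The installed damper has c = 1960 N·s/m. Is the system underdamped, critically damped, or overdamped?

c_c = 2√(k·m) = 4352 N·s/m; ζ = c/c_c = 1960/4352 = 0.450.
Since ζ < 1 the system is underdamped.

underdamped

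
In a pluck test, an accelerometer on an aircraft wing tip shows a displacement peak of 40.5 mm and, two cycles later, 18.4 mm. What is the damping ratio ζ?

0.0627

Logarithmic decrement δ = (1/n)·ln(x₀/x_n) = (1/2)·ln(40.5/18.4) = (1/2)·ln(2.201) = 0.3945.
ζ = δ/√(4π² + δ²) = 0.3945/√(39.48 + 0.156) = 0.3945/6.296 = 0.06266.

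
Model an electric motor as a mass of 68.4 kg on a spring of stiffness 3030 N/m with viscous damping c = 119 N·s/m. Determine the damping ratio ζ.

ω_n = √(k/m) = √(3030/68.4) = 6.656 rad/s.
Critical damping c_c = 2√(k·m) = 2√(3030 × 68.4) = 910.5 N·s/m, so ζ = c/c_c = 119/910.5 = 0.1307.

0.131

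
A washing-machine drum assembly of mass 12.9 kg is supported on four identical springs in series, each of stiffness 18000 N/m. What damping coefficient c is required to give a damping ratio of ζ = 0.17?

Series springs: 1/k_eq = 4/18000, so k_eq = 18000/4 = 4500 N/m.
c_c = 2√(k_eq·m) = 2√(4500 × 12.9) = 481.9 N·s/m.
c = ζ·c_c = 0.17 × 481.9 = 81.92 N·s/m.

81.9 N·s/m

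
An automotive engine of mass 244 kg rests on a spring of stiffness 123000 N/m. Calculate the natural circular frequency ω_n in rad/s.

ω_n = √(k/m) = √(123000/244) = √504.1 = 22.45 rad/s.

22.5 rad/s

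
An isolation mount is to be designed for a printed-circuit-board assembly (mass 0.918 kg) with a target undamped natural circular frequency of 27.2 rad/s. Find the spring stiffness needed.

679 N/m

k = m·ω_n² = 0.918 × 27.20² = 0.918 × 739.8 = 679.2 N/m.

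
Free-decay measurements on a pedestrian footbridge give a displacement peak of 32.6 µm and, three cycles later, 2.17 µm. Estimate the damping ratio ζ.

0.142

Logarithmic decrement δ = (1/n)·ln(x₀/x_n) = (1/3)·ln(32.6/2.17) = (1/3)·ln(15.02) = 0.9032.
ζ = δ/√(4π² + δ²) = 0.9032/√(39.48 + 0.816) = 0.9032/6.348 = 0.1423.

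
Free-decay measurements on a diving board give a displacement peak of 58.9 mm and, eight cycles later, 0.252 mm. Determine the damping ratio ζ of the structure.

Logarithmic decrement δ = (1/n)·ln(x₀/x_n) = (1/8)·ln(58.9/0.252) = (1/8)·ln(233.7) = 0.6818.
ζ = δ/√(4π² + δ²) = 0.6818/√(39.48 + 0.465) = 0.6818/6.320 = 0.1079.

0.108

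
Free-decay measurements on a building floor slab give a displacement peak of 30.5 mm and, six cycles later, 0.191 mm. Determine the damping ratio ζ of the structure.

Logarithmic decrement δ = (1/n)·ln(x₀/x_n) = (1/6)·ln(30.5/0.191) = (1/6)·ln(159.7) = 0.8455.
ζ = δ/√(4π² + δ²) = 0.8455/√(39.48 + 0.715) = 0.8455/6.340 = 0.1334.

0.133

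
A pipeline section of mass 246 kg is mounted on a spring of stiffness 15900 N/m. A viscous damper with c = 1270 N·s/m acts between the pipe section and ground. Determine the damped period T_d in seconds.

ω_n = √(k/m) = √(15900/246) = 8.040 rad/s.
Critical damping c_c = 2√(k·m) = 2√(15900 × 246) = 3955 N·s/m, so ζ = c/c_c = 1270/3955 = 0.3211.
ω_d = ω_n√(1 − ζ²) = 8.040 × √(1 − 0.103) = 7.614 rad/s.
T_d = 2π/ω_d = 0.8252 s.

0.825 s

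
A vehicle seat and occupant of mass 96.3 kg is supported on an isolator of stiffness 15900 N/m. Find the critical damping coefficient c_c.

2470 N·s/m

c_c = 2√(k·m) = 2√(15900 × 96.3) = 2 × 1237 = 2475 N·s/m.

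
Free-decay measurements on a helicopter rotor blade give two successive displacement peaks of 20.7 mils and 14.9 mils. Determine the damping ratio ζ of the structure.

0.0523

Logarithmic decrement δ = (1/n)·ln(x₀/x_n) = (1/1)·ln(20.7/14.9) = (1/1)·ln(1.389) = 0.3288.
ζ = δ/√(4π² + δ²) = 0.3288/√(39.48 + 0.108) = 0.3288/6.292 = 0.05225.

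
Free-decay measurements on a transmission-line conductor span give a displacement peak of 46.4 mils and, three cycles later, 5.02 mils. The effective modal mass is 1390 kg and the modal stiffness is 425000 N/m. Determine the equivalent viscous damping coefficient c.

5700 N·s/m

Logarithmic decrement δ = (1/n)·ln(x₀/x_n) = (1/3)·ln(46.4/5.02) = (1/3)·ln(9.243) = 0.7413.
ζ = δ/√(4π² + δ²) = 0.7413/√(39.48 + 0.550) = 0.7413/6.327 = 0.1172.
c = ζ · 2√(km) = 0.1172 × 2√(425000 × 1390) = 0.1172 × 48610 = 5696 N·s/m.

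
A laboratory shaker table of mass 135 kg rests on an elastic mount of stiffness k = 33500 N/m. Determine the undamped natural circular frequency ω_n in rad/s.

15.8 rad/s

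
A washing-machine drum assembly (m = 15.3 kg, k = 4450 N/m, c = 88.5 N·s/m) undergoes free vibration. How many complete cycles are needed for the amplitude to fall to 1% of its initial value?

5 cycles

ζ = c/(2√(km)) = 88.5/(2√(4450 × 15.3)) = 88.5/521.9 = 0.1696.
Logarithmic decrement δ = 2πζ/√(1 − ζ²) = 2π × 0.1696/√(1 − 0.0288) = 1.081.
x_n/x₀ = e^(−nδ) ≤ 0.01; take ln: n ≥ ln(1/0.01)/δ = 4.605/1.081 = 4.259.
So 5 complete cycles are required.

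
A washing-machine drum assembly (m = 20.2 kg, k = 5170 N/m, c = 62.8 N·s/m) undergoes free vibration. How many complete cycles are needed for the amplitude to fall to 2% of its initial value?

7 cycles

ζ = c/(2√(km)) = 62.8/(2√(5170 × 20.2)) = 62.8/646.3 = 0.09716.
Logarithmic decrement δ = 2πζ/√(1 − ζ²) = 2π × 0.09716/√(1 − 0.00944) = 0.6134.
x_n/x₀ = e^(−nδ) ≤ 0.02; take ln: n ≥ ln(1/0.02)/δ = 3.912/0.6134 = 6.378.
So 7 complete cycles are required.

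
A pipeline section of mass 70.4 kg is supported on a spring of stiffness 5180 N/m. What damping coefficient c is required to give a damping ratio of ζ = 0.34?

411 N·s/m

c_c = 2√(k·m) = 2√(5180 × 70.4) = 1208 N·s/m.
c = ζ·c_c = 0.34 × 1208 = 410.6 N·s/m.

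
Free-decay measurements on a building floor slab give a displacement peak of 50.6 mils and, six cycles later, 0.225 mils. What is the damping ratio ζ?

0.142

Logarithmic decrement δ = (1/n)·ln(x₀/x_n) = (1/6)·ln(50.6/0.225) = (1/6)·ln(224.9) = 0.9026.
ζ = δ/√(4π² + δ²) = 0.9026/√(39.48 + 0.815) = 0.9026/6.348 = 0.1422.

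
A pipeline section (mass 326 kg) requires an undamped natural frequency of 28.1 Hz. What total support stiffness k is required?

ω_n = 2πf_n = 2π × 28.1 = 176.6 rad/s.
k = m·ω_n² = 326 × 176.6² = 326 × 31170 = 10160000 N/m.

10200000 N/m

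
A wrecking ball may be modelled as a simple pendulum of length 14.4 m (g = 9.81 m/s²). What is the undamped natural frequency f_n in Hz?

0.131 Hz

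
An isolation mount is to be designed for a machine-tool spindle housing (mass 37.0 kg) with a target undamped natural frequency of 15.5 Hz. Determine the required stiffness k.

351000 N/m

ω_n = 2πf_n = 2π × 15.5 = 97.39 rad/s.
k = m·ω_n² = 37.0 × 97.39² = 37.0 × 9485 = 350900 N/m.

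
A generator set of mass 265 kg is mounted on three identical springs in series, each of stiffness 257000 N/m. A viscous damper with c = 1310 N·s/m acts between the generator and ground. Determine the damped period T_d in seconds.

0.353 s

Series springs: 1/k_eq = 3/257000, so k_eq = 257000/3 = 85670 N/m.
ω_n = √(k_eq/m) = √(85670/265) = 17.98 rad/s.
Critical damping c_c = 2√(k_eq·m) = 2√(85670 × 265) = 9529 N·s/m, so ζ = c/c_c = 1310/9529 = 0.1375.
ω_d = ω_n√(1 − ζ²) = 17.98 × √(1 − 0.0189) = 17.81 rad/s.
T_d = 2π/ω_d = 0.3528 s.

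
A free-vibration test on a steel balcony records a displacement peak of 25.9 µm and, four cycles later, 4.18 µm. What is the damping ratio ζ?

0.0724

Logarithmic decrement δ = (1/n)·ln(x₀/x_n) = (1/4)·ln(25.9/4.18) = (1/4)·ln(6.196) = 0.4560.
ζ = δ/√(4π² + δ²) = 0.4560/√(39.48 + 0.208) = 0.4560/6.300 = 0.07238.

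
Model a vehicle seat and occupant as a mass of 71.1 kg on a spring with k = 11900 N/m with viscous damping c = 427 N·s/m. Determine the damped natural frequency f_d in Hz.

ω_n = √(k/m) = √(11900/71.1) = 12.94 rad/s.
Critical damping c_c = 2√(k·m) = 2√(11900 × 71.1) = 1840 N·s/m, so ζ = c/c_c = 427/1840 = 0.2321.
ω_d = ω_n√(1 − ζ²) = 12.94 × √(1 − 0.0539) = 12.58 rad/s.
f_d = ω_d/(2π) = 2.003 Hz.

2.00 Hz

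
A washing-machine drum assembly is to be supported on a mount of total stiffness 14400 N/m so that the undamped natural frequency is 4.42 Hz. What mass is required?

ω_n = 2πf_n = 2π × 4.42 = 27.77 rad/s.
m = k/ω_n² = 14400/27.77² = 14400/771.3 = 18.67 kg.

18.7 kg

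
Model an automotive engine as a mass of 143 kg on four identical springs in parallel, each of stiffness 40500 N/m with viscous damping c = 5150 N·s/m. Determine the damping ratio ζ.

Parallel springs add: k_eq = 4 × 40500 = 162000 N/m.
ω_n = √(k_eq/m) = √(162000/143) = 33.66 rad/s.
Critical damping c_c = 2√(k_eq·m) = 2√(162000 × 143) = 9626 N·s/m, so ζ = c/c_c = 5150/9626 = 0.5350.

0.535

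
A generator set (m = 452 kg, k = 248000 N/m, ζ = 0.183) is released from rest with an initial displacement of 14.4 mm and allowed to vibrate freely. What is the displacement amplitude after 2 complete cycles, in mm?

Logarithmic decrement δ = 2πζ/√(1 − ζ²) = 2π × 0.1830/√(1 − 0.0335) = 1.170.
After n cycles, x_n/x₀ = e^(−nδ), so x_2 = 14.4 × e^(−2 × 1.170) = 14.4 × 0.09641 = 1.388 mm.

1.39 mm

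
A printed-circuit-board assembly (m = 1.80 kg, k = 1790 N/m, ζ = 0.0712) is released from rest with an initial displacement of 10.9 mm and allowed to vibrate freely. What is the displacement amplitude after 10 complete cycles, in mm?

Logarithmic decrement δ = 2πζ/√(1 − ζ²) = 2π × 0.07120/√(1 − 0.00507) = 0.4485.
After n cycles, x_n/x₀ = e^(−nδ), so x_10 = 10.9 × e^(−10 × 0.4485) = 10.9 × 0.01128 = 0.1229 mm.

0.123 mm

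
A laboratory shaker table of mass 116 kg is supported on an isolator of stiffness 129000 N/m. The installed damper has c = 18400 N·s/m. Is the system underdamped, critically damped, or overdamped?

c_c = 2√(k·m) = 7737 N·s/m; ζ = c/c_c = 18400/7737 = 2.38.
Since ζ > 1 the system is overdamped.

overdamped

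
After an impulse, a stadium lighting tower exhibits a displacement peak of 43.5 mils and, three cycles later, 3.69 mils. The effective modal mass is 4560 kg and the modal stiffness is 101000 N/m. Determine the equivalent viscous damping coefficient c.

Logarithmic decrement δ = (1/n)·ln(x₀/x_n) = (1/3)·ln(43.5/3.69) = (1/3)·ln(11.79) = 0.8224.
ζ = δ/√(4π² + δ²) = 0.8224/√(39.48 + 0.676) = 0.8224/6.337 = 0.1298.
c = ζ · 2√(km) = 0.1298 × 2√(101000 × 4560) = 0.1298 × 42920 = 5570 N·s/m.

5570 N·s/m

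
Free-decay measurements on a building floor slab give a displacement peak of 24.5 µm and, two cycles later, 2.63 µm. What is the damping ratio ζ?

Logarithmic decrement δ = (1/n)·ln(x₀/x_n) = (1/2)·ln(24.5/2.63) = (1/2)·ln(9.316) = 1.116.
ζ = δ/√(4π² + δ²) = 1.116/√(39.48 + 1.25) = 1.116/6.381 = 0.1749.

0.175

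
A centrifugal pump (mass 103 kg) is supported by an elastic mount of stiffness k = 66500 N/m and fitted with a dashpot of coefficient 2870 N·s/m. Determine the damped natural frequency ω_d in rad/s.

ω_n = √(k/m) = √(66500/103) = 25.41 rad/s.
Critical damping c_c = 2√(k·m) = 2√(66500 × 103) = 5234 N·s/m, so ζ = c/c_c = 2870/5234 = 0.5483.
ω_d = ω_n√(1 − ζ²) = 25.41 × √(1 − 0.301) = 21.25 rad/s.

21.2 rad/s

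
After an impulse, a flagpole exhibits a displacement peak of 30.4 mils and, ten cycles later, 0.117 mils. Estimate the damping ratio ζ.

Logarithmic decrement δ = (1/n)·ln(x₀/x_n) = (1/10)·ln(30.4/0.117) = (1/10)·ln(259.8) = 0.5560.
ζ = δ/√(4π² + δ²) = 0.5560/√(39.48 + 0.309) = 0.5560/6.308 = 0.08815.

0.0881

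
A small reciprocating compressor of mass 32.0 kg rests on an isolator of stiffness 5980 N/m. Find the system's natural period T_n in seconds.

ω_n = √(k/m) = √(5980/32.0) = √186.9 = 13.67 rad/s.
T_n = 2π/ω_n = 6.283/13.67 = 0.4596 s.

0.460 s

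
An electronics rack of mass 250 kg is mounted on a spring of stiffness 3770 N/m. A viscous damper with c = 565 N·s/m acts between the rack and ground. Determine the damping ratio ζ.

ω_n = √(k/m) = √(3770/250) = 3.883 rad/s.
Critical damping c_c = 2√(k·m) = 2√(3770 × 250) = 1942 N·s/m, so ζ = c/c_c = 565/1942 = 0.2910.

0.291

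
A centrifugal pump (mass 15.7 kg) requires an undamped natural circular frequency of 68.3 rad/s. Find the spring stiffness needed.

73200 N/m

k = m·ω_n² = 15.7 × 68.30² = 15.7 × 4665 = 73240 N/m.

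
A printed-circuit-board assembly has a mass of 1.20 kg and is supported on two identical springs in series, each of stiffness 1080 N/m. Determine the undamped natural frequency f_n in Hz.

3.38 Hz

Series springs: 1/k_eq = 2/1080, so k_eq = 1080/2 = 540.0 N/m.
ω_n = √(k_eq/m) = √(540.0/1.20) = √450.0 = 21.21 rad/s.
f_n = ω_n/(2π) = 21.21/6.283 = 3.376 Hz.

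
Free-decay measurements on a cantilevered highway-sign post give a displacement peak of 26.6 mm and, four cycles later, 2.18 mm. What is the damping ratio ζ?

0.0990

Logarithmic decrement δ = (1/n)·ln(x₀/x_n) = (1/4)·ln(26.6/2.18) = (1/4)·ln(12.20) = 0.6254.
ζ = δ/√(4π² + δ²) = 0.6254/√(39.48 + 0.391) = 0.6254/6.314 = 0.09905.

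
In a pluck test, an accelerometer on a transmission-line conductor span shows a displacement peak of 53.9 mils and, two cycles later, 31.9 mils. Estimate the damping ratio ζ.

0.0417

Logarithmic decrement δ = (1/n)·ln(x₀/x_n) = (1/2)·ln(53.9/31.9) = (1/2)·ln(1.690) = 0.2623.
ζ = δ/√(4π² + δ²) = 0.2623/√(39.48 + 0.0688) = 0.2623/6.289 = 0.04170.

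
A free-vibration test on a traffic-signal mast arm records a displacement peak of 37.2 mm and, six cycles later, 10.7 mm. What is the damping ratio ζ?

0.0330

Logarithmic decrement δ = (1/n)·ln(x₀/x_n) = (1/6)·ln(37.2/10.7) = (1/6)·ln(3.477) = 0.2077.
ζ = δ/√(4π² + δ²) = 0.2077/√(39.48 + 0.0431) = 0.2077/6.287 = 0.03303.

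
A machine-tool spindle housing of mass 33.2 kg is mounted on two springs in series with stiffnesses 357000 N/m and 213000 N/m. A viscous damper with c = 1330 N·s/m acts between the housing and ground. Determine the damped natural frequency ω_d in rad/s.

60.1 rad/s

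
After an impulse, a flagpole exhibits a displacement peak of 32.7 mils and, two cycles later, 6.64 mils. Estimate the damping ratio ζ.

Logarithmic decrement δ = (1/n)·ln(x₀/x_n) = (1/2)·ln(32.7/6.64) = (1/2)·ln(4.925) = 0.7971.
ζ = δ/√(4π² + δ²) = 0.7971/√(39.48 + 0.635) = 0.7971/6.334 = 0.1259.

0.126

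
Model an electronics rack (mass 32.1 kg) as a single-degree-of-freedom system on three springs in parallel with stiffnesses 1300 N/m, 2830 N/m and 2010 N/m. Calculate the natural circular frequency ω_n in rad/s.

13.8 rad/s

Parallel springs add: k_eq = 1300 + 2830 + 2010 = 6140 N/m.
ω_n = √(k_eq/m) = √(6140/32.1) = √191.3 = 13.83 rad/s.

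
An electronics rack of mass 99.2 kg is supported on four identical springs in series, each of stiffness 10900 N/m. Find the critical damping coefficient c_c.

1040 N·s/m

Series springs: 1/k_eq = 4/10900, so k_eq = 10900/4 = 2725 N/m.
c_c = 2√(k_eq·m) = 2√(2725 × 99.2) = 2 × 519.9 = 1040 N·s/m.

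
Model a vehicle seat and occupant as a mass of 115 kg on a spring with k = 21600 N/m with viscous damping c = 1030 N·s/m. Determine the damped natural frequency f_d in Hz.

ω_n = √(k/m) = √(21600/115) = 13.70 rad/s.
Critical damping c_c = 2√(k·m) = 2√(21600 × 115) = 3152 N·s/m, so ζ = c/c_c = 1030/3152 = 0.3268.
ω_d = ω_n√(1 − ζ²) = 13.70 × √(1 − 0.107) = 12.95 rad/s.
f_d = ω_d/(2π) = 2.061 Hz.

2.06 Hz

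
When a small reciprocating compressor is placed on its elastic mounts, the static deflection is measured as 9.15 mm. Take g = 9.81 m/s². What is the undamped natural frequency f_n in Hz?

5.21 Hz

ω_n = √(g/δ_st) = √(9.81/0.00915) = √1072 = 32.74 rad/s.
f_n = ω_n/(2π) = 32.74/6.283 = 5.211 Hz.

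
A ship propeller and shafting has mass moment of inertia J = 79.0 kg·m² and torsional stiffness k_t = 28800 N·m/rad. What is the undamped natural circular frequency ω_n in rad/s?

ω_n = √(k_t/J) = √(28800/79.0) = √364.6 = 19.09 rad/s.

19.1 rad/s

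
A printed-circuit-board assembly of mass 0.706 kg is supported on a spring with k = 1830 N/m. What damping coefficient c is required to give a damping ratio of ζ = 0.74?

c_c = 2√(k·m) = 2√(1830 × 0.706) = 71.89 N·s/m.
c = ζ·c_c = 0.74 × 71.89 = 53.20 N·s/m.

53.2 N·s/m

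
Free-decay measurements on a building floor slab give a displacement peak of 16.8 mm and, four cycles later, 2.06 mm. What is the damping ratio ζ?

0.0832

Logarithmic decrement δ = (1/n)·ln(x₀/x_n) = (1/4)·ln(16.8/2.06) = (1/4)·ln(8.155) = 0.5247.
ζ = δ/√(4π² + δ²) = 0.5247/√(39.48 + 0.275) = 0.5247/6.305 = 0.08321.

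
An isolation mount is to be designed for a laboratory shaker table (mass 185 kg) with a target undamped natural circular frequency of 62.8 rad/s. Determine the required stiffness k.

k = m·ω_n² = 185 × 62.80² = 185 × 3944 = 729600 N/m.

730000 N/m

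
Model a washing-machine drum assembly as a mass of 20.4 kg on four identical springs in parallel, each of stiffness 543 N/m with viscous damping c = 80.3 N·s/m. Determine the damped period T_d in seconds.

0.620 s

Parallel springs add: k_eq = 4 × 543 = 2172 N/m.
ω_n = √(k_eq/m) = √(2172/20.4) = 10.32 rad/s.
Critical damping c_c = 2√(k_eq·m) = 2√(2172 × 20.4) = 421.0 N·s/m, so ζ = c/c_c = 80.3/421.0 = 0.1907.
ω_d = ω_n√(1 − ζ²) = 10.32 × √(1 − 0.0364) = 10.13 rad/s.
T_d = 2π/ω_d = 0.6203 s.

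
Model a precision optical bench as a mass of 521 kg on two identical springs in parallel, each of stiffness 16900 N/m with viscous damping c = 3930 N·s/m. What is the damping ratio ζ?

0.468

Parallel springs add: k_eq = 2 × 16900 = 33800 N/m.
ω_n = √(k_eq/m) = √(33800/521) = 8.055 rad/s.
Critical damping c_c = 2√(k_eq·m) = 2√(33800 × 521) = 8393 N·s/m, so ζ = c/c_c = 3930/8393 = 0.4683.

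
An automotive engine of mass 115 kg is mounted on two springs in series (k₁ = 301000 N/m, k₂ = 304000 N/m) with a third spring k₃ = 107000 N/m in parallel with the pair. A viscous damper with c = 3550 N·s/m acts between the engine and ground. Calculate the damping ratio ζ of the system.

Series pair: k_s = k₁k₂/(k₁+k₂) = (301000)(304000)/(301000 + 304000) = 151200 N/m. In parallel with k₃: k_eq = 151200 + 107000 = 258200 N/m.
ω_n = √(k_eq/m) = √(258200/115) = 47.39 rad/s.
Critical damping c_c = 2√(k_eq·m) = 2√(258200 × 115) = 10900 N·s/m, so ζ = c/c_c = 3550/10900 = 0.3257.

0.326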